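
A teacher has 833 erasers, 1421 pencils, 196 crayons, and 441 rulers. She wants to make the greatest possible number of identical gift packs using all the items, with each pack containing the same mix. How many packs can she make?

The pack count must divide each quantity, so the greatest is gcd(833, 1421, 196, 441).
833 = 7^2 × 17
1421 = 7^2 × 29
196 = 2^2 × 7^2
441 = 3^2 × 7^2
gcd(833, 1421, 196, 441) = 7^2 = 49.

49 packs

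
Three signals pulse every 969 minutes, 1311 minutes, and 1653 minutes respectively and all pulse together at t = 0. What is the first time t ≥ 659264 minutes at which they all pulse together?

1292646 minutes

Joint pulses occur at multiples of LCM(969, 1311, 1653).
969 = 3 × 17 × 19
1311 = 3 × 19 × 23
1653 = 3 × 19 × 29
LCM(969, 1311, 1653) = 3 × 17 × 19 × 23 × 29 = 646323.
Smallest multiple of 646323 that is ≥ 659264: ⌈659264/646323⌉ × 646323 = 2 × 646323 = 1292646.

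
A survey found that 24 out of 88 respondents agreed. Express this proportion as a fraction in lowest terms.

24 = 2^3 × 3
88 = 2^3 × 11
gcd(24, 88) = 2^3 = 8.
Divide numerator and denominator by 8: 24/88 = 3/11.

3/11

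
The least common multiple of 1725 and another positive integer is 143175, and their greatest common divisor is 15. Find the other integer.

1245

gcd × lcm = product of the two integers, so the other integer is (15 × 143175) / 1725 = 1245.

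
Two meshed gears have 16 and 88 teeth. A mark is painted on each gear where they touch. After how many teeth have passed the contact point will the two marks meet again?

176 teeth

We need the least common multiple of the intervals.
16 = 2^4
88 = 2^3 × 11
LCM(16, 88) = 2^4 × 11 = 176.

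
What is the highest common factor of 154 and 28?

14

154 = 2 × 7 × 11
28 = 2^2 × 7
gcd(154, 28) = 2 × 7 = 14.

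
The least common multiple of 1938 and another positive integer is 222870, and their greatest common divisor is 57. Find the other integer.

gcd × lcm = product of the two integers, so the other integer is (57 × 222870) / 1938 = 6555.

6555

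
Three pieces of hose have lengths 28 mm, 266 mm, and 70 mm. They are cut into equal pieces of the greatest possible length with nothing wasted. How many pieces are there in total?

Piece length = gcd(28, 266, 70).
28 = 2^2 × 7
266 = 2 × 7 × 19
70 = 2 × 5 × 7
gcd(28, 266, 70) = 2 × 7 = 14.
Total pieces = 28/14 + 266/14 + 70/14 = 2 + 19 + 5 = 26.

26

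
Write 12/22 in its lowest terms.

12 = 2^2 × 3
22 = 2 × 11
gcd(12, 22) = 2.
Divide numerator and denominator by 2: 12/22 = 6/11.

6/11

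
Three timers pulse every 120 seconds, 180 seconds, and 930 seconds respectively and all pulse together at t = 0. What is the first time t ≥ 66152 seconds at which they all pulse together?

66960 seconds

Joint pulses occur at multiples of LCM(120, 180, 930).
120 = 2^3 × 3 × 5
180 = 2^2 × 3^2 × 5
930 = 2 × 3 × 5 × 31
LCM(120, 180, 930) = 2^3 × 3^2 × 5 × 31 = 11160.
Smallest multiple of 11160 that is ≥ 66152: ⌈66152/11160⌉ × 11160 = 6 × 11160 = 66960.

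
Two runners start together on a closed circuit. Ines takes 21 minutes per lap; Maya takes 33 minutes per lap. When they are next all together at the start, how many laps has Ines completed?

11 laps

They are all back at their starting positions together after one LCM of the periods.
21 = 3 × 7
33 = 3 × 11
LCM(21, 33) = 3 × 7 × 11 = 231.
Laps for period 21: 231 / 21 = 11.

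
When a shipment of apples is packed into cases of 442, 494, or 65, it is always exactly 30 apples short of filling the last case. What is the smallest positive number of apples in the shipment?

Being 30 short of a full case of size k means N ≡ −30 (mod k), i.e. N + 30 is a multiple of each size.
442 = 2 × 13 × 17
494 = 2 × 13 × 19
65 = 5 × 13
LCM(442, 494, 65) = 2 × 5 × 13 × 17 × 19 = 41990.
Smallest positive N is 41990 − 30 = 41960.

41960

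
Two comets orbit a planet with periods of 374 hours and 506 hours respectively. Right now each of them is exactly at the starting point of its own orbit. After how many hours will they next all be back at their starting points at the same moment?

8602 hours

They coincide at every common multiple of the periods; the first is the LCM.
374 = 2 × 11 × 17
506 = 2 × 11 × 23
LCM(374, 506) = 2 × 11 × 17 × 23 = 8602.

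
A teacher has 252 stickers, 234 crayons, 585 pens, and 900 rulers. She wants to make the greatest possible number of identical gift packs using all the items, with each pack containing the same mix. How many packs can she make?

9 packs

The pack count must divide each quantity, so the greatest is gcd(252, 234, 585, 900).
252 = 2^2 × 3^2 × 7
234 = 2 × 3^2 × 13
585 = 3^2 × 5 × 13
900 = 2^2 × 3^2 × 5^2
gcd(252, 234, 585, 900) = 3^2 = 9.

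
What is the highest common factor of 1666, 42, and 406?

14

1666 = 2 × 7^2 × 17
42 = 2 × 3 × 7
406 = 2 × 7 × 29
gcd(1666, 42, 406) = 2 × 7 = 14.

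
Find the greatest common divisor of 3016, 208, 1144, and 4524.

52

3016 = 2^3 × 13 × 29
208 = 2^4 × 13
1144 = 2^3 × 11 × 13
4524 = 2^2 × 3 × 13 × 29
gcd(3016, 208, 1144, 4524) = 2^2 × 13 = 52.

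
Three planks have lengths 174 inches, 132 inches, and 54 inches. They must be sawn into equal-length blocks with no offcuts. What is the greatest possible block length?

This is the greatest common divisor of 174, 132, and 54.
174 = 2 × 3 × 29
132 = 2^2 × 3 × 11
54 = 2 × 3^3
gcd(174, 132, 54) = 2 × 3 = 6.

6 inches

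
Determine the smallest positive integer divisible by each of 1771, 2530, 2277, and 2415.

159390

1771 = 7 × 11 × 23
2530 = 2 × 5 × 11 × 23
2277 = 3^2 × 11 × 23
2415 = 3 × 5 × 7 × 23
LCM(1771, 2530, 2277, 2415) = 2 × 3^2 × 5 × 7 × 11 × 23 = 159390.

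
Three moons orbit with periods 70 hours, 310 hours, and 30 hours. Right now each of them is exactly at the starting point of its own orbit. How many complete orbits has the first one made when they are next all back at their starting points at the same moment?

93 orbits

All finish a whole number of cycles simultaneously at t = LCM of the periods.
70 = 2 × 5 × 7
310 = 2 × 5 × 31
30 = 2 × 3 × 5
LCM(70, 310, 30) = 2 × 3 × 5 × 7 × 31 = 6510.
Orbits for period 70: 6510 / 70 = 93.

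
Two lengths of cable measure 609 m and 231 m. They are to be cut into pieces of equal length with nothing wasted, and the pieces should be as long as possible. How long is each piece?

21 m

The greatest length dividing all of 609 and 231 is their gcd.
609 = 3 × 7 × 29
231 = 3 × 7 × 11
gcd(609, 231) = 3 × 7 = 21.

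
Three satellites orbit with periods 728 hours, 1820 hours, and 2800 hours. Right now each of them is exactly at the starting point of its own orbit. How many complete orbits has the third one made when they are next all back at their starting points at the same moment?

13 orbits

The first common completion time is the LCM of the periods.
728 = 2^3 × 7 × 13
1820 = 2^2 × 5 × 7 × 13
2800 = 2^4 × 5^2 × 7
LCM(728, 1820, 2800) = 2^4 × 5^2 × 7 × 13 = 36400.
Orbits for period 2800: 36400 / 2800 = 13.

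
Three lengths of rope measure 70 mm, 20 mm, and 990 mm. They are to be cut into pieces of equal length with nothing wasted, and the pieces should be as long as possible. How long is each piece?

The greatest length dividing all of 70, 20, and 990 is their gcd.
70 = 2 × 5 × 7
20 = 2^2 × 5
990 = 2 × 3^2 × 5 × 11
gcd(70, 20, 990) = 2 × 5 = 10.

10 mm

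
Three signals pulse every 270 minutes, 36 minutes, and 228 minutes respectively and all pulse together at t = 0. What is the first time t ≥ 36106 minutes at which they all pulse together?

41040 minutes

Joint pulses occur at multiples of LCM(270, 36, 228).
270 = 2 × 3^3 × 5
36 = 2^2 × 3^2
228 = 2^2 × 3 × 19
LCM(270, 36, 228) = 2^2 × 3^3 × 5 × 19 = 10260.
Smallest multiple of 10260 that is ≥ 36106: ⌈36106/10260⌉ × 10260 = 4 × 10260 = 41040.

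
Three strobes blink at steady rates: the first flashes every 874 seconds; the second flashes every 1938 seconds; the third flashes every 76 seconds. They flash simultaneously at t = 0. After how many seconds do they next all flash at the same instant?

They coincide at every common multiple of the periods; the first is the LCM.
874 = 2 × 19 × 23
1938 = 2 × 3 × 17 × 19
76 = 2^2 × 19
LCM(874, 1938, 76) = 2^2 × 3 × 17 × 19 × 23 = 89148.

89148 seconds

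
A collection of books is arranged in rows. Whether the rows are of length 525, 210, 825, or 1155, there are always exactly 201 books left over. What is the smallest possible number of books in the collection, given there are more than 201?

N − 201 must be a common multiple of 525, 210, 825, and 1155.
525 = 3 × 5^2 × 7
210 = 2 × 3 × 5 × 7
825 = 3 × 5^2 × 11
1155 = 3 × 5 × 7 × 11
LCM(525, 210, 825, 1155) = 2 × 3 × 5^2 × 7 × 11 = 11550.
Smallest N > 201 is LCM + 201 = 11550 + 201 = 11751.

11751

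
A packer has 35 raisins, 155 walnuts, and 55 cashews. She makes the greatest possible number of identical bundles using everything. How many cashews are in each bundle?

Number of bundles = gcd(35, 155, 55).
35 = 5 × 7
155 = 5 × 31
55 = 5 × 11
gcd(35, 155, 55) = 5.
cashews per bundle = 55 / 5 = 11.

11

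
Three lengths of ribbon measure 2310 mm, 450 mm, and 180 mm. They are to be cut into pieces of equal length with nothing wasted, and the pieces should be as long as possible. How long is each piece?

30 mm

The greatest length dividing all of 2310, 450, and 180 is their gcd.
2310 = 2 × 3 × 5 × 7 × 11
450 = 2 × 3^2 × 5^2
180 = 2^2 × 3^2 × 5
gcd(2310, 450, 180) = 2 × 3 × 5 = 30.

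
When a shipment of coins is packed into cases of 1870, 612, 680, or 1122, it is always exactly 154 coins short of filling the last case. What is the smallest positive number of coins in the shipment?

67166

Being 154 short of a full case of size k means N ≡ −154 (mod k), i.e. N + 154 is a multiple of each size.
1870 = 2 × 5 × 11 × 17
612 = 2^2 × 3^2 × 17
680 = 2^3 × 5 × 17
1122 = 2 × 3 × 11 × 17
LCM(1870, 612, 680, 1122) = 2^3 × 3^2 × 5 × 11 × 17 = 67320.
Smallest positive N is 67320 − 154 = 67166.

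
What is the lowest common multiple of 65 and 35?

65 = 5 × 13
35 = 5 × 7
LCM(65, 35) = 5 × 7 × 13 = 455.

455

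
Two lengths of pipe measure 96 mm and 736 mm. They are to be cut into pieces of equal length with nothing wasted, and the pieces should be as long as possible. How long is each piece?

32 mm

By the Euclidean algorithm:
736 = 7 × 96 + 64
96 = 1 × 64 + 32
64 = 2 × 32 + 0
gcd(96, 736) = 32.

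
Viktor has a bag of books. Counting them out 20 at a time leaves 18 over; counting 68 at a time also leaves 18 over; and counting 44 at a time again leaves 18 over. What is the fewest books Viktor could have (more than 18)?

3758

N − 18 must be a common multiple of 20, 68, and 44.
20 = 2^2 × 5
68 = 2^2 × 17
44 = 2^2 × 11
LCM(20, 68, 44) = 2^2 × 5 × 11 × 17 = 3740.
Smallest N > 18 is LCM + 18 = 3740 + 18 = 3758.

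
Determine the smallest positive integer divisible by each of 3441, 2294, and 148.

3441 = 3 × 31 × 37
2294 = 2 × 31 × 37
148 = 2^2 × 37
LCM(3441, 2294, 148) = 2^2 × 3 × 31 × 37 = 13764.

13764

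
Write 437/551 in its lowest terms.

437 = 19 × 23
551 = 19 × 29
gcd(437, 551) = 19.
Divide numerator and denominator by 19: 437/551 = 23/29.

23/29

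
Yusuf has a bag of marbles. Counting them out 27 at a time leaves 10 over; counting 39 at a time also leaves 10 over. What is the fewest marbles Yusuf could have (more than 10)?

361

N − 10 must be a common multiple of 27 and 39.
27 = 3^3
39 = 3 × 13
LCM(27, 39) = 3^3 × 13 = 351.
Smallest N > 10 is LCM + 10 = 351 + 10 = 361.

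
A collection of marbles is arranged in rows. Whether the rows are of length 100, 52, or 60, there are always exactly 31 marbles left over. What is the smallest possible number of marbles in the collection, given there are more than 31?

3931

N − 31 must be a common multiple of 100, 52, and 60.
100 = 2^2 × 5^2
52 = 2^2 × 13
60 = 2^2 × 3 × 5
LCM(100, 52, 60) = 2^2 × 3 × 5^2 × 13 = 3900.
Smallest N > 31 is LCM + 31 = 3900 + 31 = 3931.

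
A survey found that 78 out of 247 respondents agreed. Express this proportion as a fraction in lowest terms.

6/19

78 = 2 × 3 × 13
247 = 13 × 19
gcd(78, 247) = 13.
Divide numerator and denominator by 13: 78/247 = 6/19.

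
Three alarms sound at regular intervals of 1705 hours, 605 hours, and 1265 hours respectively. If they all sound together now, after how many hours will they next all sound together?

They coincide at every common multiple of the periods; the first is the LCM.
1705 = 5 × 11 × 31
605 = 5 × 11^2
1265 = 5 × 11 × 23
LCM(1705, 605, 1265) = 5 × 11^2 × 23 × 31 = 431365.

431365 hours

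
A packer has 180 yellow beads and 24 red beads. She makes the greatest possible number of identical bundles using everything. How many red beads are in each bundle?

2

Number of bundles = gcd(180, 24).
180 = 2^2 × 3^2 × 5
24 = 2^3 × 3
gcd(180, 24) = 2^2 × 3 = 12.
red beads per bundle = 24 / 12 = 2.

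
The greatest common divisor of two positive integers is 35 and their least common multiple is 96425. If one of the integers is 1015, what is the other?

For two integers, gcd × lcm = product, so the other is (35 × 96425) / 1015 = 3374875 / 1015 = 3325.

3325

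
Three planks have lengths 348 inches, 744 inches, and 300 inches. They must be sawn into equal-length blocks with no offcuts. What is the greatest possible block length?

The block length must divide every plank, so the greatest is gcd(348, 744, 300).
348 = 2^2 × 3 × 29
744 = 2^3 × 3 × 31
300 = 2^2 × 3 × 5^2
gcd(348, 744, 300) = 2^2 × 3 = 12.

12 inches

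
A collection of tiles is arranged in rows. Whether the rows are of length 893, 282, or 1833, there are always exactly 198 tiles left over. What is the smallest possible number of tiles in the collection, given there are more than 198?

69852

N − 198 must be a common multiple of 893, 282, and 1833.
893 = 19 × 47
282 = 2 × 3 × 47
1833 = 3 × 13 × 47
LCM(893, 282, 1833) = 2 × 3 × 13 × 19 × 47 = 69654.
Smallest N > 198 is LCM + 198 = 69654 + 198 = 69852.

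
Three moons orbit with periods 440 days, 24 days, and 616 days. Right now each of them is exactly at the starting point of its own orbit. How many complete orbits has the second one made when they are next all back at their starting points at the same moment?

All finish a whole number of cycles simultaneously at t = LCM of the periods.
440 = 2^3 × 5 × 11
24 = 2^3 × 3
616 = 2^3 × 7 × 11
LCM(440, 24, 616) = 2^3 × 3 × 5 × 7 × 11 = 9240.
Orbits for period 24: 9240 / 24 = 385.

385 orbits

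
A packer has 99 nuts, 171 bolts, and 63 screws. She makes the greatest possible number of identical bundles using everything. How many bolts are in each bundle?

19

Number of bundles = gcd(99, 171, 63).
99 = 3^2 × 11
171 = 3^2 × 19
63 = 3^2 × 7
gcd(99, 171, 63) = 3^2 = 9.
bolts per bundle = 171 / 9 = 19.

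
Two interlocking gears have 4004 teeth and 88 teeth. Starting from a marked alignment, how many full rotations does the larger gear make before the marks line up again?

The first common completion time is the LCM of the periods.
4004 = 2^2 × 7 × 11 × 13
88 = 2^3 × 11
LCM(4004, 88) = 2^3 × 7 × 11 × 13 = 8008.
Rotations for period 4004: 8008 / 4004 = 2.

2 rotations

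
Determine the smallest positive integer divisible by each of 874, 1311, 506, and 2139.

894102

874 = 2 × 19 × 23
1311 = 3 × 19 × 23
506 = 2 × 11 × 23
2139 = 3 × 23 × 31
LCM(874, 1311, 506, 2139) = 2 × 3 × 11 × 19 × 23 × 31 = 894102.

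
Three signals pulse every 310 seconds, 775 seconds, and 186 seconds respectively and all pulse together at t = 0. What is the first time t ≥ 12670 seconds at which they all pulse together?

13950 seconds

Joint pulses occur at multiples of LCM(310, 775, 186).
310 = 2 × 5 × 31
775 = 5^2 × 31
186 = 2 × 3 × 31
LCM(310, 775, 186) = 2 × 3 × 5^2 × 31 = 4650.
Smallest multiple of 4650 that is ≥ 12670: ⌈12670/4650⌉ × 4650 = 3 × 4650 = 13950.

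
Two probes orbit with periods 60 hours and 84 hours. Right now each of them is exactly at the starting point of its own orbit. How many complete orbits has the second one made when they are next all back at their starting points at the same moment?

The first common completion time is the LCM of the periods.
60 = 2^2 × 3 × 5
84 = 2^2 × 3 × 7
LCM(60, 84) = 2^2 × 3 × 5 × 7 = 420.
Orbits for period 84: 420 / 84 = 5.

5 orbits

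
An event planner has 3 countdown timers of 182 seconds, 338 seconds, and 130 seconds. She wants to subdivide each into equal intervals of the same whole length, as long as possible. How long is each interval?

The interval must divide each timer length; the longest such is the gcd.
182 = 2 × 7 × 13
338 = 2 × 13^2
130 = 2 × 5 × 13
gcd(182, 338, 130) = 2 × 13 = 26.

26 seconds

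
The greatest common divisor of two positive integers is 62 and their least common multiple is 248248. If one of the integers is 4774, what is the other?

3224

For two integers, gcd × lcm = product, so the other is (62 × 248248) / 4774 = 15391376 / 4774 = 3224.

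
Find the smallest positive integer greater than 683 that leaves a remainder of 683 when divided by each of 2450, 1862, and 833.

N − 683 must be a common multiple of 2450, 1862, and 833.
2450 = 2 × 5^2 × 7^2
1862 = 2 × 7^2 × 19
833 = 7^2 × 17
LCM(2450, 1862, 833) = 2 × 5^2 × 7^2 × 17 × 19 = 791350.
Smallest N > 683 is LCM + 683 = 791350 + 683 = 792033.

792033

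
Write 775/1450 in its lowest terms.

775 = 5^2 × 31
1450 = 2 × 5^2 × 29
gcd(775, 1450) = 5^2 = 25.
Divide numerator and denominator by 25: 775/1450 = 31/58.

31/58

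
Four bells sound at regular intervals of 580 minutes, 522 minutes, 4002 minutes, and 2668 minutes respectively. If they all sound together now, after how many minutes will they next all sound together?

We need the least common multiple of the intervals.
580 = 2^2 × 5 × 29
522 = 2 × 3^2 × 29
4002 = 2 × 3 × 23 × 29
2668 = 2^2 × 23 × 29
LCM(580, 522, 4002, 2668) = 2^2 × 3^2 × 5 × 23 × 29 = 120060.

120060 minutes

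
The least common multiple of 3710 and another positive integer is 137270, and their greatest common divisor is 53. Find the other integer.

gcd × lcm = product of the two integers, so the other integer is (53 × 137270) / 3710 = 1961.

1961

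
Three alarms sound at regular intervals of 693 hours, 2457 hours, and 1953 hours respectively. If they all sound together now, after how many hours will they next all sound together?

We need the least common multiple of the intervals.
693 = 3^2 × 7 × 11
2457 = 3^3 × 7 × 13
1953 = 3^2 × 7 × 31
LCM(693, 2457, 1953) = 3^3 × 7 × 11 × 13 × 31 = 837837.

837837 hours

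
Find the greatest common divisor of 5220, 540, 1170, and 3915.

45

5220 = 2^2 × 3^2 × 5 × 29
540 = 2^2 × 3^3 × 5
1170 = 2 × 3^2 × 5 × 13
3915 = 3^3 × 5 × 29
gcd(5220, 540, 1170, 3915) = 3^2 × 5 = 45.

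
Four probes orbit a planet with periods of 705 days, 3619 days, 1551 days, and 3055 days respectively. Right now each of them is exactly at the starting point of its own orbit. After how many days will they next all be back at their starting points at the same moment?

The first simultaneous occurrence is after LCM of the individual periods.
705 = 3 × 5 × 47
3619 = 7 × 11 × 47
1551 = 3 × 11 × 47
3055 = 5 × 13 × 47
LCM(705, 3619, 1551, 3055) = 3 × 5 × 7 × 11 × 13 × 47 = 705705.

705705 days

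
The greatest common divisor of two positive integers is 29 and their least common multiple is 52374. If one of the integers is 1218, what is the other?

1247

For two integers, gcd × lcm = product, so the other is (29 × 52374) / 1218 = 1518846 / 1218 = 1247.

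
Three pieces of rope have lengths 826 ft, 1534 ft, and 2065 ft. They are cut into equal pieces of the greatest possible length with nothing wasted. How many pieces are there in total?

75

Piece length = gcd(826, 1534, 2065).
826 = 2 × 7 × 59
1534 = 2 × 13 × 59
2065 = 5 × 7 × 59
gcd(826, 1534, 2065) = 59.
Total pieces = 826/59 + 1534/59 + 2065/59 = 14 + 26 + 35 = 75.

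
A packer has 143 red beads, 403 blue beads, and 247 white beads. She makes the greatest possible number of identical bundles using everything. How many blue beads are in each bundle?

31

Number of bundles = gcd(143, 403, 247).
143 = 11 × 13
403 = 13 × 31
247 = 13 × 19
gcd(143, 403, 247) = 13.
blue beads per bundle = 403 / 13 = 31.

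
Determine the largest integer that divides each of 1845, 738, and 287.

41

1845 = 3^2 × 5 × 41
738 = 2 × 3^2 × 41
287 = 7 × 41
gcd(1845, 738, 287) = 41.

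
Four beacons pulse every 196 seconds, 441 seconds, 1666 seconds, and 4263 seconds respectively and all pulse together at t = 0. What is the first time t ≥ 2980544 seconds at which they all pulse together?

Joint pulses occur at multiples of LCM(196, 441, 1666, 4263).
196 = 2^2 × 7^2
441 = 3^2 × 7^2
1666 = 2 × 7^2 × 17
4263 = 3 × 7^2 × 29
LCM(196, 441, 1666, 4263) = 2^2 × 3^2 × 7^2 × 17 × 29 = 869652.
Smallest multiple of 869652 that is ≥ 2980544: ⌈2980544/869652⌉ × 869652 = 4 × 869652 = 3478608.

3478608 seconds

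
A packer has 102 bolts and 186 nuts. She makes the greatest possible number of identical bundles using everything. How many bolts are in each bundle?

17

Number of bundles = gcd(102, 186).
102 = 2 × 3 × 17
186 = 2 × 3 × 31
gcd(102, 186) = 2 × 3 = 6.
bolts per bundle = 102 / 6 = 17.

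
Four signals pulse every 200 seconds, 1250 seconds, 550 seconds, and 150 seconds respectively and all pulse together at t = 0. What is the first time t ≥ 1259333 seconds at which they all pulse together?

1320000 seconds

Joint pulses occur at multiples of LCM(200, 1250, 550, 150).
200 = 2^3 × 5^2
1250 = 2 × 5^4
550 = 2 × 5^2 × 11
150 = 2 × 3 × 5^2
LCM(200, 1250, 550, 150) = 2^3 × 3 × 5^4 × 11 = 165000.
Smallest multiple of 165000 that is ≥ 1259333: ⌈1259333/165000⌉ × 165000 = 8 × 165000 = 1320000.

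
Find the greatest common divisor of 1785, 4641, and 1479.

51

1785 = 3 × 5 × 7 × 17
4641 = 3 × 7 × 13 × 17
1479 = 3 × 17 × 29
gcd(1785, 4641, 1479) = 3 × 17 = 51.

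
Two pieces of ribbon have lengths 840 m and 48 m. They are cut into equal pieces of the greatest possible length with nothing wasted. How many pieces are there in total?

37

Piece length = gcd(840, 48).
840 = 2^3 × 3 × 5 × 7
48 = 2^4 × 3
gcd(840, 48) = 2^3 × 3 = 24.
Total pieces = 840/24 + 48/24 = 35 + 2 = 37.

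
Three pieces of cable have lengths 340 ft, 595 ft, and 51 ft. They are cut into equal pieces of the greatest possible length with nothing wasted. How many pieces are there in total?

Piece length = gcd(340, 595, 51).
340 = 2^2 × 5 × 17
595 = 5 × 7 × 17
51 = 3 × 17
gcd(340, 595, 51) = 17.
Total pieces = 340/17 + 595/17 + 51/17 = 20 + 35 + 3 = 58.

58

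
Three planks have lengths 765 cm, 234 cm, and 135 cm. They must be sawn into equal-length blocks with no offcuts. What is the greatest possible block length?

This is the greatest common divisor of 765, 234, and 135.
765 = 3^2 × 5 × 17
234 = 2 × 3^2 × 13
135 = 3^3 × 5
gcd(765, 234, 135) = 3^2 = 9.

9 cm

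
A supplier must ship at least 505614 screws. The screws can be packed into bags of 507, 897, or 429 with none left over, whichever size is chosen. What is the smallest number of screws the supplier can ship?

The number of screws must be a common multiple of 507, 897, and 429, so a multiple of their LCM.
507 = 3 × 13^2
897 = 3 × 13 × 23
429 = 3 × 11 × 13
LCM(507, 897, 429) = 3 × 11 × 13^2 × 23 = 128271.
Smallest multiple of 128271 that is ≥ 505614: ⌈505614/128271⌉ × 128271 = 4 × 128271 = 513084.

513084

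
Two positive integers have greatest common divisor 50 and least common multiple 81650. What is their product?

4082500

For any two positive integers, gcd × lcm = product = 50 × 81650 = 4082500.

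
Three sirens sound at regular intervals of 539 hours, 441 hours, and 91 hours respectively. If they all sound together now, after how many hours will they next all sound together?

63063 hours

The first simultaneous occurrence is after LCM of the individual periods.
539 = 7^2 × 11
441 = 3^2 × 7^2
91 = 7 × 13
LCM(539, 441, 91) = 3^2 × 7^2 × 11 × 13 = 63063.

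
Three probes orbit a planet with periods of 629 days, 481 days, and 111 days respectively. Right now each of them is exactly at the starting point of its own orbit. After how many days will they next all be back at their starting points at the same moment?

They coincide at every common multiple of the periods; the first is the LCM.
629 = 17 × 37
481 = 13 × 37
111 = 3 × 37
LCM(629, 481, 111) = 3 × 13 × 17 × 37 = 24531.

24531 days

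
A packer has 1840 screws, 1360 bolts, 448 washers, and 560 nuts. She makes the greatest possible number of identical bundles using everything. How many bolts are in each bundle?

Number of bundles = gcd(1840, 1360, 448, 560).
1840 = 2^4 × 5 × 23
1360 = 2^4 × 5 × 17
448 = 2^6 × 7
560 = 2^4 × 5 × 7
gcd(1840, 1360, 448, 560) = 2^4 = 16.
bolts per bundle = 1360 / 16 = 85.

85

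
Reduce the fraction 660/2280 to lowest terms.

11/38

660 = 2^2 × 3 × 5 × 11
2280 = 2^3 × 3 × 5 × 19
gcd(660, 2280) = 2^2 × 3 × 5 = 60.
Divide numerator and denominator by 60: 660/2280 = 11/38.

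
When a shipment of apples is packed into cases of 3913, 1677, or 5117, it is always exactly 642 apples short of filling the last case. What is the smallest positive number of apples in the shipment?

Being 642 short of a full case of size k means N ≡ −642 (mod k), i.e. N + 642 is a multiple of each size.
3913 = 7 × 13 × 43
1677 = 3 × 13 × 43
5117 = 7 × 17 × 43
LCM(3913, 1677, 5117) = 3 × 7 × 13 × 17 × 43 = 199563.
Smallest positive N is 199563 − 642 = 198921.

198921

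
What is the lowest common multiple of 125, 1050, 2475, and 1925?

125 = 5^3
1050 = 2 × 3 × 5^2 × 7
2475 = 3^2 × 5^2 × 11
1925 = 5^2 × 7 × 11
LCM(125, 1050, 2475, 1925) = 2 × 3^2 × 5^3 × 7 × 11 = 173250.

173250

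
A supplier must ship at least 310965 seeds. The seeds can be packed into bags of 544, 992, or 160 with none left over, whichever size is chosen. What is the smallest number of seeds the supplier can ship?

337280

The number of seeds must be a common multiple of 544, 992, and 160, so a multiple of their LCM.
544 = 2^5 × 17
992 = 2^5 × 31
160 = 2^5 × 5
LCM(544, 992, 160) = 2^5 × 5 × 17 × 31 = 84320.
Smallest multiple of 84320 that is ≥ 310965: ⌈310965/84320⌉ × 84320 = 4 × 84320 = 337280.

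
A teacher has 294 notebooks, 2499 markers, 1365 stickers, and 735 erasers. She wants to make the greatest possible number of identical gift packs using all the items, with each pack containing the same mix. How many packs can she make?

21 packs

The pack count must divide each quantity, so the greatest is gcd(294, 2499, 1365, 735).
294 = 2 × 3 × 7^2
2499 = 3 × 7^2 × 17
1365 = 3 × 5 × 7 × 13
735 = 3 × 5 × 7^2
gcd(294, 2499, 1365, 735) = 3 × 7 = 21.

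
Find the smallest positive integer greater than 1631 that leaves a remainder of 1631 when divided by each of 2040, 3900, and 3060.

399431

N − 1631 must be a common multiple of 2040, 3900, and 3060.
2040 = 2^3 × 3 × 5 × 17
3900 = 2^2 × 3 × 5^2 × 13
3060 = 2^2 × 3^2 × 5 × 17
LCM(2040, 3900, 3060) = 2^3 × 3^2 × 5^2 × 13 × 17 = 397800.
Smallest N > 1631 is LCM + 1631 = 397800 + 1631 = 399431.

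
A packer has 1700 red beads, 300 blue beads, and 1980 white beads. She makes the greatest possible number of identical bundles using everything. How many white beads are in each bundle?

Number of bundles = gcd(1700, 300, 1980).
1700 = 2^2 × 5^2 × 17
300 = 2^2 × 3 × 5^2
1980 = 2^2 × 3^2 × 5 × 11
gcd(1700, 300, 1980) = 2^2 × 5 = 20.
white beads per bundle = 1980 / 20 = 99.

99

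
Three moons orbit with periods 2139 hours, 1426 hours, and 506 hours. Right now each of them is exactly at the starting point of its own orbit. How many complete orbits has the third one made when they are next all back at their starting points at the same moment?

They are all back at their starting positions together after one LCM of the periods.
2139 = 3 × 23 × 31
1426 = 2 × 23 × 31
506 = 2 × 11 × 23
LCM(2139, 1426, 506) = 2 × 3 × 11 × 23 × 31 = 47058.
Orbits for period 506: 47058 / 506 = 93.

93 orbits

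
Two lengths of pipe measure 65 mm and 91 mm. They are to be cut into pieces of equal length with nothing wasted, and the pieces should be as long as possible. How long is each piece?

13 mm

Each piece length must divide every original length, so the longest possible is gcd(65, 91).
65 = 5 × 13
91 = 7 × 13
gcd(65, 91) = 13.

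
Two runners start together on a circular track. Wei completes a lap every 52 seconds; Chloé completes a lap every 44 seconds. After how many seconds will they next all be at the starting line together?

The first simultaneous occurrence is after LCM of the individual periods.
52 = 2^2 × 13
44 = 2^2 × 11
LCM(52, 44) = 2^2 × 11 × 13 = 572.

572 seconds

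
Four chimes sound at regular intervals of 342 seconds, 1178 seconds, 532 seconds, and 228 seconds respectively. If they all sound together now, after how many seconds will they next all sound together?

The first simultaneous occurrence is after LCM of the individual periods.
342 = 2 × 3^2 × 19
1178 = 2 × 19 × 31
532 = 2^2 × 7 × 19
228 = 2^2 × 3 × 19
LCM(342, 1178, 532, 228) = 2^2 × 3^2 × 7 × 19 × 31 = 148428.

148428 seconds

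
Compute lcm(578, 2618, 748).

89012

578 = 2 × 17^2
2618 = 2 × 7 × 11 × 17
748 = 2^2 × 11 × 17
LCM(578, 2618, 748) = 2^2 × 7 × 11 × 17^2 = 89012.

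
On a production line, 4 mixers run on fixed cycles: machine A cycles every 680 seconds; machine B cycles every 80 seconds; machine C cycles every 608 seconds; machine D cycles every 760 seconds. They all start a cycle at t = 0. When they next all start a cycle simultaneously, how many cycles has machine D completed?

The first common completion time is the LCM of the periods.
680 = 2^3 × 5 × 17
80 = 2^4 × 5
608 = 2^5 × 19
760 = 2^3 × 5 × 19
LCM(680, 80, 608, 760) = 2^5 × 5 × 17 × 19 = 51680.
Cycles for period 760: 51680 / 760 = 68.

68 cycles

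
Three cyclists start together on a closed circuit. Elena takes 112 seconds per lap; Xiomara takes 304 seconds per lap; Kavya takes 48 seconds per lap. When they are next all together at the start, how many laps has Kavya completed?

They are all back at their starting positions together after one LCM of the periods.
112 = 2^4 × 7
304 = 2^4 × 19
48 = 2^4 × 3
LCM(112, 304, 48) = 2^4 × 3 × 7 × 19 = 6384.
Laps for period 48: 6384 / 48 = 133.

133 laps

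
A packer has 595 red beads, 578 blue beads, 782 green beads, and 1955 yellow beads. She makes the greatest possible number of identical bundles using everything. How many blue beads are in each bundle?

Number of bundles = gcd(595, 578, 782, 1955).
595 = 5 × 7 × 17
578 = 2 × 17^2
782 = 2 × 17 × 23
1955 = 5 × 17 × 23
gcd(595, 578, 782, 1955) = 17.
blue beads per bundle = 578 / 17 = 34.

34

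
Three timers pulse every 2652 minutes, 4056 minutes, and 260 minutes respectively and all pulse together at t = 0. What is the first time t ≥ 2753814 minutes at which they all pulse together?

2758080 minutes

Joint pulses occur at multiples of LCM(2652, 4056, 260).
2652 = 2^2 × 3 × 13 × 17
4056 = 2^3 × 3 × 13^2
260 = 2^2 × 5 × 13
LCM(2652, 4056, 260) = 2^3 × 3 × 5 × 13^2 × 17 = 344760.
Smallest multiple of 344760 that is ≥ 2753814: ⌈2753814/344760⌉ × 344760 = 8 × 344760 = 2758080.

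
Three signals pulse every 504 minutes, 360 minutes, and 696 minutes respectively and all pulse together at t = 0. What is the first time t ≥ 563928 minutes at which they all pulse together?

584640 minutes

Joint pulses occur at multiples of LCM(504, 360, 696).
504 = 2^3 × 3^2 × 7
360 = 2^3 × 3^2 × 5
696 = 2^3 × 3 × 29
LCM(504, 360, 696) = 2^3 × 3^2 × 5 × 7 × 29 = 73080.
Smallest multiple of 73080 that is ≥ 563928: ⌈563928/73080⌉ × 73080 = 8 × 73080 = 584640.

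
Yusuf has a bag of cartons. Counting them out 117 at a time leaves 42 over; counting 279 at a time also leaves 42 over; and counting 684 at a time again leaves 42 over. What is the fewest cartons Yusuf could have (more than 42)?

275694

N − 42 must be a common multiple of 117, 279, and 684.
117 = 3^2 × 13
279 = 3^2 × 31
684 = 2^2 × 3^2 × 19
LCM(117, 279, 684) = 2^2 × 3^2 × 13 × 19 × 31 = 275652.
Smallest N > 42 is LCM + 42 = 275652 + 42 = 275694.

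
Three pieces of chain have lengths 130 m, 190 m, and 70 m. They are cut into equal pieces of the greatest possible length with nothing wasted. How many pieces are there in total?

39

Piece length = gcd(130, 190, 70).
130 = 2 × 5 × 13
190 = 2 × 5 × 19
70 = 2 × 5 × 7
gcd(130, 190, 70) = 2 × 5 = 10.
Total pieces = 130/10 + 190/10 + 70/10 = 13 + 19 + 7 = 39.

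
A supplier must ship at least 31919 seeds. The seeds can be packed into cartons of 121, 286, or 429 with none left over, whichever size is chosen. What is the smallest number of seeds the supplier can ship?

37752

The number of seeds must be a common multiple of 121, 286, and 429, so a multiple of their LCM.
121 = 11^2
286 = 2 × 11 × 13
429 = 3 × 11 × 13
LCM(121, 286, 429) = 2 × 3 × 11^2 × 13 = 9438.
Smallest multiple of 9438 that is ≥ 31919: ⌈31919/9438⌉ × 9438 = 4 × 9438 = 37752.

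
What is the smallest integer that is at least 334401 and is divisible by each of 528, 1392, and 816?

520608

The integer must be a common multiple of 528, 1392, and 816, so a multiple of their LCM.
528 = 2^4 × 3 × 11
1392 = 2^4 × 3 × 29
816 = 2^4 × 3 × 17
LCM(528, 1392, 816) = 2^4 × 3 × 11 × 17 × 29 = 260304.
Smallest multiple of 260304 that is ≥ 334401: ⌈334401/260304⌉ × 260304 = 2 × 260304 = 520608.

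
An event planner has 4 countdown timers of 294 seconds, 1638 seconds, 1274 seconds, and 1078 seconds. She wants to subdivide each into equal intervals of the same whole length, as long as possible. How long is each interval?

The interval must divide each timer length; the longest such is the gcd.
294 = 2 × 3 × 7^2
1638 = 2 × 3^2 × 7 × 13
1274 = 2 × 7^2 × 13
1078 = 2 × 7^2 × 11
gcd(294, 1638, 1274, 1078) = 2 × 7 = 14.

14 seconds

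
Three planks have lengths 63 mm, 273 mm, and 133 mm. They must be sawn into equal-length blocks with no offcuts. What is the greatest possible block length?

This is the greatest common divisor of 63, 273, and 133.
63 = 3^2 × 7
273 = 3 × 7 × 13
133 = 7 × 19
gcd(63, 273, 133) = 7.

7 mm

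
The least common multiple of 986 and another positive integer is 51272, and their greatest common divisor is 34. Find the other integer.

1768

gcd × lcm = product of the two integers, so the other integer is (34 × 51272) / 986 = 1768.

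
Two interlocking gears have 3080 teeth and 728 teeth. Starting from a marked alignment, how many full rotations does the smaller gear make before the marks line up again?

The first common completion time is the LCM of the periods.
3080 = 2^3 × 5 × 7 × 11
728 = 2^3 × 7 × 13
LCM(3080, 728) = 2^3 × 5 × 7 × 11 × 13 = 40040.
Rotations for period 728: 40040 / 728 = 55.

55 rotations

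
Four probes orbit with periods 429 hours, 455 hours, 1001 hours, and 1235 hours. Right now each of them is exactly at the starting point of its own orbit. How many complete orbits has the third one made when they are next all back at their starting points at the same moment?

The first common completion time is the LCM of the periods.
429 = 3 × 11 × 13
455 = 5 × 7 × 13
1001 = 7 × 11 × 13
1235 = 5 × 13 × 19
LCM(429, 455, 1001, 1235) = 3 × 5 × 7 × 11 × 13 × 19 = 285285.
Orbits for period 1001: 285285 / 1001 = 285.

285 orbits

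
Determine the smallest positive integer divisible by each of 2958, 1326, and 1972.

76908

2958 = 2 × 3 × 17 × 29
1326 = 2 × 3 × 13 × 17
1972 = 2^2 × 17 × 29
LCM(2958, 1326, 1972) = 2^2 × 3 × 13 × 17 × 29 = 76908.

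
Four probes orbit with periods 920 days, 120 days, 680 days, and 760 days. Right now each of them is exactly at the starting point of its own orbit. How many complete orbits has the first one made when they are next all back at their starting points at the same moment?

969 orbits

The first common completion time is the LCM of the periods.
920 = 2^3 × 5 × 23
120 = 2^3 × 3 × 5
680 = 2^3 × 5 × 17
760 = 2^3 × 5 × 19
LCM(920, 120, 680, 760) = 2^3 × 3 × 5 × 17 × 19 × 23 = 891480.
Orbits for period 920: 891480 / 920 = 969.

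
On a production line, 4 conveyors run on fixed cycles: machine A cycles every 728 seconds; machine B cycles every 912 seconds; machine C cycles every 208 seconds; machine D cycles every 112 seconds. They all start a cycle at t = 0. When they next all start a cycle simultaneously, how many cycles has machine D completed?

741 cycles

All finish a whole number of cycles simultaneously at t = LCM of the periods.
728 = 2^3 × 7 × 13
912 = 2^4 × 3 × 19
208 = 2^4 × 13
112 = 2^4 × 7
LCM(728, 912, 208, 112) = 2^4 × 3 × 7 × 13 × 19 = 82992.
Cycles for period 112: 82992 / 112 = 741.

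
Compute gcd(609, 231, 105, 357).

609 = 3 × 7 × 29
231 = 3 × 7 × 11
105 = 3 × 5 × 7
357 = 3 × 7 × 17
gcd(609, 231, 105, 357) = 3 × 7 = 21.

21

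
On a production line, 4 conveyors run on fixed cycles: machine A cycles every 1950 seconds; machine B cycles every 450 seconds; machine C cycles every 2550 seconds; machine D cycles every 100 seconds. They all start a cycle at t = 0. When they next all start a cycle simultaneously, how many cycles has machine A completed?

They are all back at their starting positions together after one LCM of the periods.
1950 = 2 × 3 × 5^2 × 13
450 = 2 × 3^2 × 5^2
2550 = 2 × 3 × 5^2 × 17
100 = 2^2 × 5^2
LCM(1950, 450, 2550, 100) = 2^2 × 3^2 × 5^2 × 13 × 17 = 198900.
Cycles for period 1950: 198900 / 1950 = 102.

102 cycles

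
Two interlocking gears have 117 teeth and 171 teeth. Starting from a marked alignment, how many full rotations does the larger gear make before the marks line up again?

All finish a whole number of cycles simultaneously at t = LCM of the periods.
117 = 3^2 × 13
171 = 3^2 × 19
LCM(117, 171) = 3^2 × 13 × 19 = 2223.
Rotations for period 171: 2223 / 171 = 13.

13 rotations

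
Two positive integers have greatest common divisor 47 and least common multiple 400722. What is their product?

18833934

For any two positive integers, gcd × lcm = product = 47 × 400722 = 18833934.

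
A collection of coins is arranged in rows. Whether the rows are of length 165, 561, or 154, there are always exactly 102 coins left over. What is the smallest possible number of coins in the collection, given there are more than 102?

39372

N − 102 must be a common multiple of 165, 561, and 154.
165 = 3 × 5 × 11
561 = 3 × 11 × 17
154 = 2 × 7 × 11
LCM(165, 561, 154) = 2 × 3 × 5 × 7 × 11 × 17 = 39270.
Smallest N > 102 is LCM + 102 = 39270 + 102 = 39372.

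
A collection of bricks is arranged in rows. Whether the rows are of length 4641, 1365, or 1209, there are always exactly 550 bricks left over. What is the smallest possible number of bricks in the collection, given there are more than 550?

719905

N − 550 must be a common multiple of 4641, 1365, and 1209.
4641 = 3 × 7 × 13 × 17
1365 = 3 × 5 × 7 × 13
1209 = 3 × 13 × 31
LCM(4641, 1365, 1209) = 3 × 5 × 7 × 13 × 17 × 31 = 719355.
Smallest N > 550 is LCM + 550 = 719355 + 550 = 719905.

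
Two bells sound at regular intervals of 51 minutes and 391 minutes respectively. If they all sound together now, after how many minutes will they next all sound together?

The first simultaneous occurrence is after LCM of the individual periods.
51 = 3 × 17
391 = 17 × 23
LCM(51, 391) = 3 × 17 × 23 = 1173.

1173 minutes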